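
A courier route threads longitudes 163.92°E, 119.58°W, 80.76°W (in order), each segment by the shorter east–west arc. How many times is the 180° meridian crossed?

Leg 1: +163.92° → -119.58°, shortest Δλ = 76.5° (east) — crosses 180°.
Leg 2: -119.58° → -80.76°, shortest Δλ = 38.82° (east) — does not cross 180°.
Total crossings: 1.

1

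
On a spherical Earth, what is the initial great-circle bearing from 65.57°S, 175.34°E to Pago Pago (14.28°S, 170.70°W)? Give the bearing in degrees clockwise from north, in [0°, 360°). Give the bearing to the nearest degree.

Δλ = -170.70 − 175.34 = -346.04°; wrapped into (−180°, 180°]: 13.96°.
θ = atan2( sin Δλ · cos φ₂ , cos φ₁ · sin φ₂ − sin φ₁ · cos φ₂ · cos Δλ )
  = atan2(0.23379, 0.75426) = 17.221° → normalised to [0°, 360°): 17.221°.

17°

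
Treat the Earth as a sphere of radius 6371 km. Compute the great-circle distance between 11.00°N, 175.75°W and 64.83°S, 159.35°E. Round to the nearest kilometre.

Δλ = 159.35 − -175.75 = 335.10°; wrapped into (−180°, 180°]: -24.90°.
Δφ = -64.83 − 11.00 = -75.83°.
a = sin²(Δφ/2) + cos φ₁ · cos φ₂ · sin²(Δλ/2) = 0.397004.
c = 2·atan2(√a, √(1−a)) = 1.36332 rad → d = 6371·c ≈ 8685.71 km.

8686 km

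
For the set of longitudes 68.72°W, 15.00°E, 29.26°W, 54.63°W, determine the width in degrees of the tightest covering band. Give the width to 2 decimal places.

Sort the longitudes: -68.72°, -54.63°, -29.26°, +15.00°.
Eastward gaps between consecutive values (wrapping around): 14.09°, 25.37°, 44.26°, 276.28°.
Largest gap = 276.28° ⇒ minimal covering band is its complement: 360° − 276.28° = 83.72°.
Band runs from -68.72° eastward to +15.00°.

83.72°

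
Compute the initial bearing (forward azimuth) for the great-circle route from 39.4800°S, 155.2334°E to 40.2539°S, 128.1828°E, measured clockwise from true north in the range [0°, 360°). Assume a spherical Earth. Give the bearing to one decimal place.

259.1°

Δλ = 128.1828 − 155.2334 = -27.0506°.
θ = atan2( sin Δλ · cos φ₂ , cos φ₁ · sin φ₂ − sin φ₁ · cos φ₂ · cos Δλ )
  = atan2(-0.34708, -0.06659) = -100.861° → normalised to [0°, 360°): 259.139°.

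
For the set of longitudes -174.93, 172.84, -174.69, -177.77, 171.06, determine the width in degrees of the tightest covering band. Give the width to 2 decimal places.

14.25°

Sort the longitudes: -177.77°, -174.93°, -174.69°, +171.06°, +172.84°.
Eastward gaps between consecutive values (wrapping around): 2.84°, 0.24°, 345.75°, 1.78°, 9.39°.
Largest gap = 345.75° ⇒ minimal covering band is its complement: 360° − 345.75° = 14.25°.
Band runs from +171.06° eastward to -174.69°, crossing the antimeridian.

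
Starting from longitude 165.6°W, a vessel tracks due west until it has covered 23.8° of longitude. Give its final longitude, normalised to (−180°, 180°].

Start at -165.6°; shift −23.8° → -189.4°.
-189.4° lies outside (−180°, 180°]; add 360° → +170.6°.

170.6°E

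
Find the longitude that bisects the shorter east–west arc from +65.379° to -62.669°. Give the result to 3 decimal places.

Signed shortest Δλ from +65.379° to -62.669° is -128.048°.
Midpoint longitude = +65.379° + (-128.048°)/2 = +65.379° − 64.024° = +1.355°.

+1.355°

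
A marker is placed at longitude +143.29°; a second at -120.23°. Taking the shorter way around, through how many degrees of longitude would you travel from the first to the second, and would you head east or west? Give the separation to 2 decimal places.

Raw difference: -120.23 − 143.29 = -263.52°.
Normalise into (−180°, 180°]: -263.52° + 360° = 96.48°.
Positive ⇒ the second point lies to the east; separation 96.48°.

96.48° east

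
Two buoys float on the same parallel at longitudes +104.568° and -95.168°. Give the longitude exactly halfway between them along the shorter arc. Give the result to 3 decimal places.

-175.300°

Signed shortest Δλ from +104.568° to -95.168° is +160.264°.
Midpoint longitude = +104.568° + (+160.264°)/2 = +104.568° + 80.132° = +184.700°.
Normalise into (−180°, 180°]: -175.300°.
(The naïve average (+104.568 + -95.168)/2 = 4.7° is on the wrong side of the globe.)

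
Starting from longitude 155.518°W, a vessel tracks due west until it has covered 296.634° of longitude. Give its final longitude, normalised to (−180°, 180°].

Start at -155.518°; shift −296.634° → -452.152°.
-452.152° lies outside (−180°, 180°]; add 360° → -92.152°.

92.152°W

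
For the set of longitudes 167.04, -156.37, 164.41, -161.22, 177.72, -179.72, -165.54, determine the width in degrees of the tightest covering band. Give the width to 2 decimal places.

39.22°

Sort the longitudes: -179.72°, -165.54°, -161.22°, -156.37°, +164.41°, +167.04°, +177.72°.
Eastward gaps between consecutive values (wrapping around): 14.18°, 4.32°, 4.85°, 320.78°, 2.63°, 10.68°, 2.56°.
Largest gap = 320.78° ⇒ minimal covering band is its complement: 360° − 320.78° = 39.22°.
Band runs from +164.41° eastward to -156.37°, crossing the antimeridian.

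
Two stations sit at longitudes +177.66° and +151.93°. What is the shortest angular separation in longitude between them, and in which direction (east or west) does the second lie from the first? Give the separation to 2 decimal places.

25.73° west

Raw difference: 151.93 − 177.66 = -25.73°.
Normalise into (−180°, 180°]: -25.73° stays -25.73°.
Negative ⇒ the second point lies to the west; separation 25.73°.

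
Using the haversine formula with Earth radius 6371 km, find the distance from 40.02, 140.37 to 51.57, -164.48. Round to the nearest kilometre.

4351 km

Δλ = -164.48 − 140.37 = -304.85°; wrapped into (−180°, 180°]: 55.15°.
Δφ = 51.57 − 40.02 = 11.55°.
a = sin²(Δφ/2) + cos φ₁ · cos φ₂ · sin²(Δλ/2) = 0.112125.
c = 2·atan2(√a, √(1−a)) = 0.68289 rad → d = 6371·c ≈ 4350.71 km.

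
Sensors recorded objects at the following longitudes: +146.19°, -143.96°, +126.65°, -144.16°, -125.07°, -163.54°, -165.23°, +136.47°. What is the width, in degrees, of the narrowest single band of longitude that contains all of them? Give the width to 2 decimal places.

108.28°

Sort the longitudes: -165.23°, -163.54°, -144.16°, -143.96°, -125.07°, +126.65°, +136.47°, +146.19°.
Eastward gaps between consecutive values (wrapping around): 1.69°, 19.38°, 0.20°, 18.89°, 251.72°, 9.82°, 9.72°, 48.58°.
Largest gap = 251.72° ⇒ minimal covering band is its complement: 360° − 251.72° = 108.28°.
Band runs from +126.65° eastward to -125.07°, crossing the antimeridian.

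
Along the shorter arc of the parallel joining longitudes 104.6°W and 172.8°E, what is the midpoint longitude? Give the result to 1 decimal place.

Signed shortest Δλ from -104.6° to +172.8° is -82.6°.
Midpoint longitude = -104.6° + (-82.6°)/2 = -104.6° − 41.3° = -145.9°.
(The naïve average (-104.6 + +172.8)/2 = 34.1° is on the wrong side of the globe.)

145.9°W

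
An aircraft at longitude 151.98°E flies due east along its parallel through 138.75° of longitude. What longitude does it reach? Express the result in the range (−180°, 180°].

Start at +151.98°; shift +138.75° → +290.73°.
+290.73° lies outside (−180°, 180°]; subtract 360° → -69.27°.

69.27°W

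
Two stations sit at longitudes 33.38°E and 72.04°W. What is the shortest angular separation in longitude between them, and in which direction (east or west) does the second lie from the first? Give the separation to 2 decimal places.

105.42° west

Raw difference: -72.04 − 33.38 = -105.42°.
Normalise into (−180°, 180°]: -105.42° stays -105.42°.
Negative ⇒ the second point lies to the west; separation 105.42°.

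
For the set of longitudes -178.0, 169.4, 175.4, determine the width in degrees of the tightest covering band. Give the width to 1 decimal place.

Sort the longitudes: -178.0°, +169.4°, +175.4°.
Eastward gaps between consecutive values (wrapping around): 347.4°, 6.0°, 6.6°.
Largest gap = 347.4° ⇒ minimal covering band is its complement: 360° − 347.4° = 12.6°.
Band runs from +169.4° eastward to -178.0°, crossing the antimeridian.

12.6°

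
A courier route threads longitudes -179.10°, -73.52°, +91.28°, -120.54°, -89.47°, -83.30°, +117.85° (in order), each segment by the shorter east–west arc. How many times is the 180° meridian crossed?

2

Leg 1: -179.10° → -73.52°, shortest Δλ = 105.58° (east) — does not cross 180°.
Leg 2: -73.52° → +91.28°, shortest Δλ = 164.8° (east) — does not cross 180°.
Leg 3: +91.28° → -120.54°, shortest Δλ = 148.18° (east) — crosses 180°.
Leg 4: -120.54° → -89.47°, shortest Δλ = 31.07° (east) — does not cross 180°.
Leg 5: -89.47° → -83.30°, shortest Δλ = 6.17° (east) — does not cross 180°.
Leg 6: -83.30° → +117.85°, shortest Δλ = -158.85° (west) — crosses 180°.
Total crossings: 2.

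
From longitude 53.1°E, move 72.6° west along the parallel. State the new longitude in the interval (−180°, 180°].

19.5°W

Start at +53.1°; shift −72.6° → -19.5°.
-19.5° already lies in (−180°, 180°].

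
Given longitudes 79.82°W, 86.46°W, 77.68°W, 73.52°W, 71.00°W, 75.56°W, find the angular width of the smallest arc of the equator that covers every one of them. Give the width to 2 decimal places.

Sort the longitudes: -86.46°, -79.82°, -77.68°, -75.56°, -73.52°, -71.00°.
Eastward gaps between consecutive values (wrapping around): 6.64°, 2.14°, 2.12°, 2.04°, 2.52°, 344.54°.
Largest gap = 344.54° ⇒ minimal covering band is its complement: 360° − 344.54° = 15.46°.
Band runs from -86.46° eastward to -71.00°.

15.46°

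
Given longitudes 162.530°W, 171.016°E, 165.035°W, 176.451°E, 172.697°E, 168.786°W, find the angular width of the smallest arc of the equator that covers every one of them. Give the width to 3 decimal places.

26.454°

Sort the longitudes: -168.786°, -165.035°, -162.530°, +171.016°, +172.697°, +176.451°.
Eastward gaps between consecutive values (wrapping around): 3.751°, 2.505°, 333.546°, 1.681°, 3.754°, 14.763°.
Largest gap = 333.546° ⇒ minimal covering band is its complement: 360° − 333.546° = 26.454°.
Band runs from +171.016° eastward to -162.530°, crossing the antimeridian.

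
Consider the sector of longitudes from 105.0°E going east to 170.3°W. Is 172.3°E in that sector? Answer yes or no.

Band width going east from +105.0° to -170.3°: ((-170.3 − 105.0) mod 360) = 84.7°.
Offset of +172.3° east of the west edge: ((172.3 − 105.0) mod 360) = 67.3°.
67.3° ≤ 84.7° ⇒ inside.

Yes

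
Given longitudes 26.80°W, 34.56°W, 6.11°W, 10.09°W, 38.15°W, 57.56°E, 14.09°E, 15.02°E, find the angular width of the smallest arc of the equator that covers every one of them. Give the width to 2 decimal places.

Sort the longitudes: -38.15°, -34.56°, -26.80°, -10.09°, -6.11°, +14.09°, +15.02°, +57.56°.
Eastward gaps between consecutive values (wrapping around): 3.59°, 7.76°, 16.71°, 3.98°, 20.20°, 0.93°, 42.54°, 264.29°.
Largest gap = 264.29° ⇒ minimal covering band is its complement: 360° − 264.29° = 95.71°.
Band runs from -38.15° eastward to +57.56°.

95.71°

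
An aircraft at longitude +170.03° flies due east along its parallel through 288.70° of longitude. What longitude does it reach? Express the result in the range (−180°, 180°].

Start at +170.03°; shift +288.70° → +458.73°.
+458.73° lies outside (−180°, 180°]; subtract 360° → +98.73°.

+98.73°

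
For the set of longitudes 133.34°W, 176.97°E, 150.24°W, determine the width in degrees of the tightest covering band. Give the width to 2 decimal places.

49.69°

Sort the longitudes: -150.24°, -133.34°, +176.97°.
Eastward gaps between consecutive values (wrapping around): 16.90°, 310.31°, 32.79°.
Largest gap = 310.31° ⇒ minimal covering band is its complement: 360° − 310.31° = 49.69°.
Band runs from +176.97° eastward to -133.34°, crossing the antimeridian.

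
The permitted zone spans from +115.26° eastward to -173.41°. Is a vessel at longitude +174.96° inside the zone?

Band width going east from +115.26° to -173.41°: ((-173.41 − 115.26) mod 360) = 71.33°.
Offset of +174.96° east of the west edge: ((174.96 − 115.26) mod 360) = 59.70°.
59.70° ≤ 71.33° ⇒ inside.

Yes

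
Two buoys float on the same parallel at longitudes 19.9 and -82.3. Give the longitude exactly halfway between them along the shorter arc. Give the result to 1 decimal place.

Signed shortest Δλ from +19.9° to -82.3° is -102.2°.
Midpoint longitude = +19.9° + (-102.2°)/2 = +19.9° − 51.1° = -31.2°.

-31.2°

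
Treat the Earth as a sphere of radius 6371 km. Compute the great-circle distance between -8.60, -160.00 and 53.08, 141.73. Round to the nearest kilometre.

Δλ = 141.73 − -160.00 = 301.73°; wrapped into (−180°, 180°]: -58.27°.
Δφ = 53.08 − -8.60 = 61.68°.
a = sin²(Δφ/2) + cos φ₁ · cos φ₂ · sin²(Δλ/2) = 0.403592.
c = 2·atan2(√a, √(1−a)) = 1.37676 rad → d = 6371·c ≈ 8771.37 km.

8771 km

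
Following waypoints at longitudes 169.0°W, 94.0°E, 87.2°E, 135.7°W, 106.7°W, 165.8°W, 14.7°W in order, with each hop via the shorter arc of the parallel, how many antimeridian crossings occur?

Leg 1: -169.0° → +94.0°, shortest Δλ = -97.0° (west) — crosses 180°.
Leg 2: +94.0° → +87.2°, shortest Δλ = -6.8° (west) — does not cross 180°.
Leg 3: +87.2° → -135.7°, shortest Δλ = 137.1° (east) — crosses 180°.
Leg 4: -135.7° → -106.7°, shortest Δλ = 29.0° (east) — does not cross 180°.
Leg 5: -106.7° → -165.8°, shortest Δλ = -59.1° (west) — does not cross 180°.
Leg 6: -165.8° → -14.7°, shortest Δλ = 151.1° (east) — does not cross 180°.
Total crossings: 2.

2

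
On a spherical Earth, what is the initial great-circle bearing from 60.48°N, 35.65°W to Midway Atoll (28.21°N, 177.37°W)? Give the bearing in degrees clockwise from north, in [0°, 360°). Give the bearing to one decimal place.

326.8°

Δλ = -177.37 − -35.65 = -141.72°.
θ = atan2( sin Δλ · cos φ₂ , cos φ₁ · sin φ₂ − sin φ₁ · cos φ₂ · cos Δλ )
  = atan2(-0.54592, 0.83487) = -33.181° → normalised to [0°, 360°): 326.819°.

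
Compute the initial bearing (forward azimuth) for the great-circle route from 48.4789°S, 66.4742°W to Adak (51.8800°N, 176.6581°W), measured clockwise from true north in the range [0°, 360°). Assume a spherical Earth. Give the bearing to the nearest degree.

302°

Δλ = -176.6581 − -66.4742 = -110.1839°.
θ = atan2( sin Δλ · cos φ₂ , cos φ₁ · sin φ₂ − sin φ₁ · cos φ₂ · cos Δλ )
  = atan2(-0.57940, 0.36204) = -58.001° → normalised to [0°, 360°): 301.999°.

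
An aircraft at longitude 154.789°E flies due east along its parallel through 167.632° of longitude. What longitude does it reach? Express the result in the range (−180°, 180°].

Start at +154.789°; shift +167.632° → +322.421°.
+322.421° lies outside (−180°, 180°]; subtract 360° → -37.579°.

37.579°W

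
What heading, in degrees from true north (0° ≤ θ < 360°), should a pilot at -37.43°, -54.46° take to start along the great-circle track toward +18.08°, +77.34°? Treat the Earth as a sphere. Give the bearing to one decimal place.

101.1°

Δλ = 77.34 − -54.46 = 131.80°.
θ = atan2( sin Δλ · cos φ₂ , cos φ₁ · sin φ₂ − sin φ₁ · cos φ₂ · cos Δλ )
  = atan2(0.70867, -0.13867) = 101.071° → normalised to [0°, 360°): 101.071°.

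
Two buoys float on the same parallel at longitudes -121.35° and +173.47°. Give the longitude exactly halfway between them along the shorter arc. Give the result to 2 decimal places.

-153.94°

Signed shortest Δλ from -121.35° to +173.47° is -65.18°.
Midpoint longitude = -121.35° + (-65.18°)/2 = -121.35° − 32.59° = -153.94°.
(The naïve average (-121.35 + +173.47)/2 = 26.06° is on the wrong side of the globe.)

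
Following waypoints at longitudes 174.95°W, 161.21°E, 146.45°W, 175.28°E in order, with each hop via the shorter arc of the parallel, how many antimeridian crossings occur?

3

Leg 1: -174.95° → +161.21°, shortest Δλ = -23.84° (west) — crosses 180°.
Leg 2: +161.21° → -146.45°, shortest Δλ = 52.34° (east) — crosses 180°.
Leg 3: -146.45° → +175.28°, shortest Δλ = -38.27° (west) — crosses 180°.
Total crossings: 3.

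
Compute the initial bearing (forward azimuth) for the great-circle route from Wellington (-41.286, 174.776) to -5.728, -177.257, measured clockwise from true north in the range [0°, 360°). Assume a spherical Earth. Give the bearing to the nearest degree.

13°

Δλ = -177.257 − 174.776 = -352.033°; wrapped into (−180°, 180°]: 7.967°.
θ = atan2( sin Δλ · cos φ₂ , cos φ₁ · sin φ₂ − sin φ₁ · cos φ₂ · cos Δλ )
  = atan2(0.13791, 0.57519) = 13.483° → normalised to [0°, 360°): 13.483°.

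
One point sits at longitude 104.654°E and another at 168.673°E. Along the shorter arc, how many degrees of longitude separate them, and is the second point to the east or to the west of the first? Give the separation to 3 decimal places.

Raw difference: 168.673 − 104.654 = 64.019°.
Normalise into (−180°, 180°]: 64.019° stays 64.019°.
Positive ⇒ the second point lies to the east; separation 64.019°.

64.019° east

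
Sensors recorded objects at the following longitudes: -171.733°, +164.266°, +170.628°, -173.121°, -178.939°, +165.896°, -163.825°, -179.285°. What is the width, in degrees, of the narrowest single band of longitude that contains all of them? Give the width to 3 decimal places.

Sort the longitudes: -179.285°, -178.939°, -173.121°, -171.733°, -163.825°, +164.266°, +165.896°, +170.628°.
Eastward gaps between consecutive values (wrapping around): 0.346°, 5.818°, 1.388°, 7.908°, 328.091°, 1.630°, 4.732°, 10.087°.
Largest gap = 328.091° ⇒ minimal covering band is its complement: 360° − 328.091° = 31.909°.
Band runs from +164.266° eastward to -163.825°, crossing the antimeridian.

31.909°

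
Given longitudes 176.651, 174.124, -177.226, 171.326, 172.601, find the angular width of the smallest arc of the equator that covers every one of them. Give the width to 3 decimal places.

Sort the longitudes: -177.226°, +171.326°, +172.601°, +174.124°, +176.651°.
Eastward gaps between consecutive values (wrapping around): 348.552°, 1.275°, 1.523°, 2.527°, 6.123°.
Largest gap = 348.552° ⇒ minimal covering band is its complement: 360° − 348.552° = 11.448°.
Band runs from +171.326° eastward to -177.226°, crossing the antimeridian.

11.448°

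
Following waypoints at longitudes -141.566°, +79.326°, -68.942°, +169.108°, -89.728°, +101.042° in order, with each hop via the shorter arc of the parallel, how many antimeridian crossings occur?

4

Leg 1: -141.566° → +79.326°, shortest Δλ = -139.108° (west) — crosses 180°.
Leg 2: +79.326° → -68.942°, shortest Δλ = -148.268° (west) — does not cross 180°.
Leg 3: -68.942° → +169.108°, shortest Δλ = -121.95° (west) — crosses 180°.
Leg 4: +169.108° → -89.728°, shortest Δλ = 101.164° (east) — crosses 180°.
Leg 5: -89.728° → +101.042°, shortest Δλ = -169.23° (west) — crosses 180°.
Total crossings: 4.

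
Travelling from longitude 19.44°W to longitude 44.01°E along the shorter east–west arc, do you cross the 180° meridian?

Signed shortest Δλ = ((44.01 − -19.44 + 180) mod 360) − 180 = 63.45°.
Going east by 63.45° from -19.44° reaches +44.01° without touching 180°.

No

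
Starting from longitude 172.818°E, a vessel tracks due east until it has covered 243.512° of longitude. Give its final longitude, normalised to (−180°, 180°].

56.330°E

Start at +172.818°; shift +243.512° → +416.330°.
+416.330° lies outside (−180°, 180°]; subtract 360° → +56.330°.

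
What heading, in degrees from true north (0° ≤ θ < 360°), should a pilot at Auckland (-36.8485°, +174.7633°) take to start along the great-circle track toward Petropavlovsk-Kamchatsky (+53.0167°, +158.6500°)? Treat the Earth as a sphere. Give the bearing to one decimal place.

Δλ = 158.6500 − 174.7633 = -16.1133°.
θ = atan2( sin Δλ · cos φ₂ , cos φ₁ · sin φ₂ − sin φ₁ · cos φ₂ · cos Δλ )
  = atan2(-0.16696, 0.98582) = -9.613° → normalised to [0°, 360°): 350.387°.

350.4°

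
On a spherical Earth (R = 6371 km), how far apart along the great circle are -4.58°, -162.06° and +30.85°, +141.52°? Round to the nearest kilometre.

Δλ = 141.52 − -162.06 = 303.58°; wrapped into (−180°, 180°]: -56.42°.
Δφ = 30.85 − -4.58 = 35.43°.
a = sin²(Δφ/2) + cos φ₁ · cos φ₂ · sin²(Δλ/2) = 0.283810.
c = 2·atan2(√a, √(1−a)) = 1.12366 rad → d = 6371·c ≈ 7158.87 km.

7159 km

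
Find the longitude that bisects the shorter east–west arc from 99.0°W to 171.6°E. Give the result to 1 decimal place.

143.7°W

Signed shortest Δλ from -99.0° to +171.6° is -89.4°.
Midpoint longitude = -99.0° + (-89.4°)/2 = -99.0° − 44.7° = -143.7°.
(The naïve average (-99.0 + +171.6)/2 = 36.3° is on the wrong side of the globe.)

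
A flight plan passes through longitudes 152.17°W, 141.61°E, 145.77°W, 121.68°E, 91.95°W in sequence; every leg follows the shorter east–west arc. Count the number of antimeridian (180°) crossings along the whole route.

4

Leg 1: -152.17° → +141.61°, shortest Δλ = -66.22° (west) — crosses 180°.
Leg 2: +141.61° → -145.77°, shortest Δλ = 72.62° (east) — crosses 180°.
Leg 3: -145.77° → +121.68°, shortest Δλ = -92.55° (west) — crosses 180°.
Leg 4: +121.68° → -91.95°, shortest Δλ = 146.37° (east) — crosses 180°.
Total crossings: 4.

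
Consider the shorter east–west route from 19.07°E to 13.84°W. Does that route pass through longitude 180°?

No

Signed shortest Δλ = ((-13.84 − 19.07 + 180) mod 360) − 180 = -32.91°.
Going west by 32.91° from +19.07° reaches -13.84° without touching 180°.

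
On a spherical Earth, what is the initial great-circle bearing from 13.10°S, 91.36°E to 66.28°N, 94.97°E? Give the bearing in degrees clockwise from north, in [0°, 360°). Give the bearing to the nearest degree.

Δλ = 94.97 − 91.36 = 3.61°.
θ = atan2( sin Δλ · cos φ₂ , cos φ₁ · sin φ₂ − sin φ₁ · cos φ₂ · cos Δλ )
  = atan2(0.02533, 0.98269) = 1.476° → normalised to [0°, 360°): 1.476°.

1°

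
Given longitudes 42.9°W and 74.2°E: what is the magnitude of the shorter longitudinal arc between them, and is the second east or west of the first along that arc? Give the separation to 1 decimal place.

117.1° east

Raw difference: 74.2 − -42.9 = 117.1°.
Normalise into (−180°, 180°]: 117.1° stays 117.1°.
Positive ⇒ the second point lies to the east; separation 117.1°.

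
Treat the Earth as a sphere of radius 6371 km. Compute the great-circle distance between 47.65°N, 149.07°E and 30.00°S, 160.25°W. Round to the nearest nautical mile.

Δλ = -160.25 − 149.07 = -309.32°; wrapped into (−180°, 180°]: 50.68°.
Δφ = -30.00 − 47.65 = -77.65°.
a = sin²(Δφ/2) + cos φ₁ · cos φ₂ · sin²(Δλ/2) = 0.499923.
c = 2·atan2(√a, √(1−a)) = 1.57064 rad → d = 6371·c ≈ 10006.57 km ≈ 5403.11 nmi.

5403 nmi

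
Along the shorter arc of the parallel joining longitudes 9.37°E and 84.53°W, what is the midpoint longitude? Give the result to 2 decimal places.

37.58°W

Signed shortest Δλ from +9.37° to -84.53° is -93.90°.
Midpoint longitude = +9.37° + (-93.90°)/2 = +9.37° − 46.95° = -37.58°.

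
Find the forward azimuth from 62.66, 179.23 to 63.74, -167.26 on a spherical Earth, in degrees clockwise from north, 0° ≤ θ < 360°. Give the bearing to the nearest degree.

Δλ = -167.26 − 179.23 = -346.49°; wrapped into (−180°, 180°]: 13.51°.
θ = atan2( sin Δλ · cos φ₂ , cos φ₁ · sin φ₂ − sin φ₁ · cos φ₂ · cos Δλ )
  = atan2(0.10336, 0.02972) = 73.956° → normalised to [0°, 360°): 73.956°.

74°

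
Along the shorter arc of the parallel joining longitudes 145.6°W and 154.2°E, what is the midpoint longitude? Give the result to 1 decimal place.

Signed shortest Δλ from -145.6° to +154.2° is -60.2°.
Midpoint longitude = -145.6° + (-60.2°)/2 = -145.6° − 30.1° = -175.7°.
(The naïve average (-145.6 + +154.2)/2 = 4.3° is on the wrong side of the globe.)

175.7°W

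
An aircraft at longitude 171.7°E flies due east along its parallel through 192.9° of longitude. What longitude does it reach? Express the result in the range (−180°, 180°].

Start at +171.7°; shift +192.9° → +364.6°.
+364.6° lies outside (−180°, 180°]; subtract 360° → +4.6°.

4.6°E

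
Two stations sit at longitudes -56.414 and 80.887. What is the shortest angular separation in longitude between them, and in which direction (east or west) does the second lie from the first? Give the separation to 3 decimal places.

Raw difference: 80.887 − -56.414 = 137.301°.
Normalise into (−180°, 180°]: 137.301° stays 137.301°.
Positive ⇒ the second point lies to the east; separation 137.301°.

137.301° east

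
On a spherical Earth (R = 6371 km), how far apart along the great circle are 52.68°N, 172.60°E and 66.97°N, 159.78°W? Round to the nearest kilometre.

Δλ = -159.78 − 172.60 = -332.38°; wrapped into (−180°, 180°]: 27.62°.
Δφ = 66.97 − 52.68 = 14.29°.
a = sin²(Δφ/2) + cos φ₁ · cos φ₂ · sin²(Δλ/2) = 0.028985.
c = 2·atan2(√a, √(1−a)) = 0.34217 rad → d = 6371·c ≈ 2179.94 km.

2180 km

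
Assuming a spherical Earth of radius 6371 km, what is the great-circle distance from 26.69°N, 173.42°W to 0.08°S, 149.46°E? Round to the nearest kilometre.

4961 km

Δλ = 149.46 − -173.42 = 322.88°; wrapped into (−180°, 180°]: -37.12°.
Δφ = -0.08 − 26.69 = -26.77°.
a = sin²(Δφ/2) + cos φ₁ · cos φ₂ · sin²(Δλ/2) = 0.144107.
c = 2·atan2(√a, √(1−a)) = 0.77876 rad → d = 6371·c ≈ 4961.48 km.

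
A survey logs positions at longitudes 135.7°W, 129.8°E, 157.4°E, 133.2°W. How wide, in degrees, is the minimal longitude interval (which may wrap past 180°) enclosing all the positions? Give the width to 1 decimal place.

Sort the longitudes: -135.7°, -133.2°, +129.8°, +157.4°.
Eastward gaps between consecutive values (wrapping around): 2.5°, 263.0°, 27.6°, 66.9°.
Largest gap = 263.0° ⇒ minimal covering band is its complement: 360° − 263.0° = 97.0°.
Band runs from +129.8° eastward to -133.2°, crossing the antimeridian.

97.0°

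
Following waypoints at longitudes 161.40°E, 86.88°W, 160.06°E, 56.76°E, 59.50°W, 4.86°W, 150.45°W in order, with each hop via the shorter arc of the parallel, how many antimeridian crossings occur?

2

Leg 1: +161.40° → -86.88°, shortest Δλ = 111.72° (east) — crosses 180°.
Leg 2: -86.88° → +160.06°, shortest Δλ = -113.06° (west) — crosses 180°.
Leg 3: +160.06° → +56.76°, shortest Δλ = -103.3° (west) — does not cross 180°.
Leg 4: +56.76° → -59.50°, shortest Δλ = -116.26° (west) — does not cross 180°.
Leg 5: -59.50° → -4.86°, shortest Δλ = 54.64° (east) — does not cross 180°.
Leg 6: -4.86° → -150.45°, shortest Δλ = -145.59° (west) — does not cross 180°.
Total crossings: 2.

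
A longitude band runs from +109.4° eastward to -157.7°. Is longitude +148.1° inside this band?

Yes

Band width going east from +109.4° to -157.7°: ((-157.7 − 109.4) mod 360) = 92.9°.
Offset of +148.1° east of the west edge: ((148.1 − 109.4) mod 360) = 38.7°.
38.7° ≤ 92.9° ⇒ inside.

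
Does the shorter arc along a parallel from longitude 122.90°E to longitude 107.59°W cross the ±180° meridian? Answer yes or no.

Yes

Naïve |-107.59 − 122.90| = 230.49° > 180°, so the shorter arc goes the other way round — across 180°.
Signed shortest Δλ = ((-107.59 − 122.90 + 180) mod 360) − 180 = 129.51°.
Going east by 129.51° from +122.90° passes through 180° before reaching -107.59°.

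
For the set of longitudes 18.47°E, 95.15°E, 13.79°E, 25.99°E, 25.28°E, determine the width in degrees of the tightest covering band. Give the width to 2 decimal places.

81.36°

Sort the longitudes: +13.79°, +18.47°, +25.28°, +25.99°, +95.15°.
Eastward gaps between consecutive values (wrapping around): 4.68°, 6.81°, 0.71°, 69.16°, 278.64°.
Largest gap = 278.64° ⇒ minimal covering band is its complement: 360° − 278.64° = 81.36°.
Band runs from +13.79° eastward to +95.15°.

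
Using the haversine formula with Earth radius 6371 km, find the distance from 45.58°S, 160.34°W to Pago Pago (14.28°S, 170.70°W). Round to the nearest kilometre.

3614 km

Δλ = -170.70 − -160.34 = -10.36°.
Δφ = -14.28 − -45.58 = 31.30°.
a = sin²(Δφ/2) + cos φ₁ · cos φ₂ · sin²(Δλ/2) = 0.078300.
c = 2·atan2(√a, √(1−a)) = 0.56721 rad → d = 6371·c ≈ 3613.72 km.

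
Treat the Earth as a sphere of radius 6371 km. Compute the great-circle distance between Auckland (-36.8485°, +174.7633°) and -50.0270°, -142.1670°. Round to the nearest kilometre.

Δλ = -142.1670 − 174.7633 = -316.9303°; wrapped into (−180°, 180°]: 43.0697°.
Δφ = -50.0270 − -36.8485 = -13.1785°.
a = sin²(Δφ/2) + cos φ₁ · cos φ₂ · sin²(Δλ/2) = 0.082435.
c = 2·atan2(√a, √(1−a)) = 0.58243 rad → d = 6371·c ≈ 3710.64 km.

3711 km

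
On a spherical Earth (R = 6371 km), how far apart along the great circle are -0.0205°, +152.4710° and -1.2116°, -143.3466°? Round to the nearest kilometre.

7137 km

Δλ = -143.3466 − 152.4710 = -295.8176°; wrapped into (−180°, 180°]: 64.1824°.
Δφ = -1.2116 − -0.0205 = -1.1911°.
a = sin²(Δφ/2) + cos φ₁ · cos φ₂ · sin²(Δλ/2) = 0.282291.
c = 2·atan2(√a, √(1−a)) = 1.12029 rad → d = 6371·c ≈ 7137.39 km.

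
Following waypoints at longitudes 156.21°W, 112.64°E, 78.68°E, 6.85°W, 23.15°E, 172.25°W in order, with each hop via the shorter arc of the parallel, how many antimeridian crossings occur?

2

Leg 1: -156.21° → +112.64°, shortest Δλ = -91.15° (west) — crosses 180°.
Leg 2: +112.64° → +78.68°, shortest Δλ = -33.96° (west) — does not cross 180°.
Leg 3: +78.68° → -6.85°, shortest Δλ = -85.53° (west) — does not cross 180°.
Leg 4: -6.85° → +23.15°, shortest Δλ = 30.0° (east) — does not cross 180°.
Leg 5: +23.15° → -172.25°, shortest Δλ = 164.6° (east) — crosses 180°.
Total crossings: 2.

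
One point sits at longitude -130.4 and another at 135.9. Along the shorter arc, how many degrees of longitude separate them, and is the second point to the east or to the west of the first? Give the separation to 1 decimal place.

93.7° west

Raw difference: 135.9 − -130.4 = 266.3°.
Normalise into (−180°, 180°]: 266.3° − 360° = -93.7°.
Negative ⇒ the second point lies to the west; separation 93.7°.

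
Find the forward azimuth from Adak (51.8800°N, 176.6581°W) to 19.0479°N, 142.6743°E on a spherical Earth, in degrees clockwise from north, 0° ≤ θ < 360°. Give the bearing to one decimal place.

239.5°

Δλ = 142.6743 − -176.6581 = 319.3324°; wrapped into (−180°, 180°]: -40.6676°.
θ = atan2( sin Δλ · cos φ₂ , cos φ₁ · sin φ₂ − sin φ₁ · cos φ₂ · cos Δλ )
  = atan2(-0.61599, -0.36259) = -120.482° → normalised to [0°, 360°): 239.518°.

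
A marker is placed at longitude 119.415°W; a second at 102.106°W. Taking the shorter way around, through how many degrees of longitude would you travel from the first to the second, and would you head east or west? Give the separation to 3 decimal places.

17.309° east

Raw difference: -102.106 − -119.415 = 17.309°.
Normalise into (−180°, 180°]: 17.309° stays 17.309°.
Positive ⇒ the second point lies to the east; separation 17.309°.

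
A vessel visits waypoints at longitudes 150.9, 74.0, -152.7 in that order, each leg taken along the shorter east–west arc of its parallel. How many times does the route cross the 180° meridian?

1

Leg 1: +150.9° → +74.0°, shortest Δλ = -76.9° (west) — does not cross 180°.
Leg 2: +74.0° → -152.7°, shortest Δλ = 133.3° (east) — crosses 180°.
Total crossings: 1.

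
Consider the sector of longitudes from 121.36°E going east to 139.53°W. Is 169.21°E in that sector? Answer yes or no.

Band width going east from +121.36° to -139.53°: ((-139.53 − 121.36) mod 360) = 99.11°.
Offset of +169.21° east of the west edge: ((169.21 − 121.36) mod 360) = 47.85°.
47.85° ≤ 99.11° ⇒ inside.

Yes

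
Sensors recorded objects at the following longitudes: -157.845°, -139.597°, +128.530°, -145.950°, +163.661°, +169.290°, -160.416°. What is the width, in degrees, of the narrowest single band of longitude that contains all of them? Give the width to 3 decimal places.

Sort the longitudes: -160.416°, -157.845°, -145.950°, -139.597°, +128.530°, +163.661°, +169.290°.
Eastward gaps between consecutive values (wrapping around): 2.571°, 11.895°, 6.353°, 268.127°, 35.131°, 5.629°, 30.294°.
Largest gap = 268.127° ⇒ minimal covering band is its complement: 360° − 268.127° = 91.873°.
Band runs from +128.530° eastward to -139.597°, crossing the antimeridian.

91.873°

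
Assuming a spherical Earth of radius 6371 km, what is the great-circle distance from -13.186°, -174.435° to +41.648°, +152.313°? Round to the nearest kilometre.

Δλ = 152.313 − -174.435 = 326.748°; wrapped into (−180°, 180°]: -33.252°.
Δφ = 41.648 − -13.186 = 54.834°.
a = sin²(Δφ/2) + cos φ₁ · cos φ₂ · sin²(Δλ/2) = 0.271588.
c = 2·atan2(√a, √(1−a)) = 1.09637 rad → d = 6371·c ≈ 6985.00 km.

6985 km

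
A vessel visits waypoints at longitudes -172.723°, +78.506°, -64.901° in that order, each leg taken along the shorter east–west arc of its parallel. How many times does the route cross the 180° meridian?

1

Leg 1: -172.723° → +78.506°, shortest Δλ = -108.771° (west) — crosses 180°.
Leg 2: +78.506° → -64.901°, shortest Δλ = -143.407° (west) — does not cross 180°.
Total crossings: 1.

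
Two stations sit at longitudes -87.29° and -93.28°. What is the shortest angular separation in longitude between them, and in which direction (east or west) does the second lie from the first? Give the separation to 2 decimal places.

Raw difference: -93.28 − -87.29 = -5.99°.
Normalise into (−180°, 180°]: -5.99° stays -5.99°.
Negative ⇒ the second point lies to the west; separation 5.99°.

5.99° west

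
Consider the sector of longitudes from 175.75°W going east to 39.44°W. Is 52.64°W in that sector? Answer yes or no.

Yes

Band width going east from -175.75° to -39.44°: ((-39.44 − -175.75) mod 360) = 136.31°.
Offset of -52.64° east of the west edge: ((-52.64 − -175.75) mod 360) = 123.11°.
123.11° ≤ 136.31° ⇒ inside.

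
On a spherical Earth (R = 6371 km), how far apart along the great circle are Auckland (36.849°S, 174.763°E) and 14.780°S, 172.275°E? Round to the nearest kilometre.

Δλ = 172.275 − 174.763 = -2.488°.
Δφ = -14.780 − -36.849 = 22.069°.
a = sin²(Δφ/2) + cos φ₁ · cos φ₂ · sin²(Δλ/2) = 0.036999.
c = 2·atan2(√a, √(1−a)) = 0.38711 rad → d = 6371·c ≈ 2466.30 km.

2466 km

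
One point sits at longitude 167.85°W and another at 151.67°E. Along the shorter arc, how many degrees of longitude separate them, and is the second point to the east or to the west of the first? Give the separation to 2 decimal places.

Raw difference: 151.67 − -167.85 = 319.52°.
Normalise into (−180°, 180°]: 319.52° − 360° = -40.48°.
Negative ⇒ the second point lies to the west; separation 40.48°.

40.48° west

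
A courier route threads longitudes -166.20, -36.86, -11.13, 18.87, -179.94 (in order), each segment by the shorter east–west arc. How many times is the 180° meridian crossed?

Leg 1: -166.20° → -36.86°, shortest Δλ = 129.34° (east) — does not cross 180°.
Leg 2: -36.86° → -11.13°, shortest Δλ = 25.73° (east) — does not cross 180°.
Leg 3: -11.13° → +18.87°, shortest Δλ = 30.0° (east) — does not cross 180°.
Leg 4: +18.87° → -179.94°, shortest Δλ = 161.19° (east) — crosses 180°.
Total crossings: 1.

1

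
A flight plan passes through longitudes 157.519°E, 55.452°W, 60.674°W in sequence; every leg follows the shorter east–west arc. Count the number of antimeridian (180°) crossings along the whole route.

1

Leg 1: +157.519° → -55.452°, shortest Δλ = 147.029° (east) — crosses 180°.
Leg 2: -55.452° → -60.674°, shortest Δλ = -5.222° (west) — does not cross 180°.
Total crossings: 1.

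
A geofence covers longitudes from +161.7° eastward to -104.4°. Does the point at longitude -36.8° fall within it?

No

Band width going east from +161.7° to -104.4°: ((-104.4 − 161.7) mod 360) = 93.9°.
Offset of -36.8° east of the west edge: ((-36.8 − 161.7) mod 360) = 161.5°.
161.5° > 93.9° ⇒ outside.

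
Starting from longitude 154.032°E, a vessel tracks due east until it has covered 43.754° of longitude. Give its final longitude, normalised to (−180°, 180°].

162.214°W

Start at +154.032°; shift +43.754° → +197.786°.
+197.786° lies outside (−180°, 180°]; subtract 360° → -162.214°.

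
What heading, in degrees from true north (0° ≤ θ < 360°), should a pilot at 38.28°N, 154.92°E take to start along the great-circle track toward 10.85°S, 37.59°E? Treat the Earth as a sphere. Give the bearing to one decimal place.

278.6°

Δλ = 37.59 − 154.92 = -117.33°.
θ = atan2( sin Δλ · cos φ₂ , cos φ₁ · sin φ₂ − sin φ₁ · cos φ₂ · cos Δλ )
  = atan2(-0.87250, 0.13157) = -81.424° → normalised to [0°, 360°): 278.576°.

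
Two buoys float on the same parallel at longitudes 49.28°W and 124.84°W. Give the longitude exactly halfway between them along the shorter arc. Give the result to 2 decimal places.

87.06°W

Signed shortest Δλ from -49.28° to -124.84° is -75.56°.
Midpoint longitude = -49.28° + (-75.56°)/2 = -49.28° − 37.78° = -87.06°.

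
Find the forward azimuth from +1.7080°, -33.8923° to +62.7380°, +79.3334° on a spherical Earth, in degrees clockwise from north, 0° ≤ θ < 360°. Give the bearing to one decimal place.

Δλ = 79.3334 − -33.8923 = 113.2257°.
θ = atan2( sin Δλ · cos φ₂ , cos φ₁ · sin φ₂ − sin φ₁ · cos φ₂ · cos Δλ )
  = atan2(0.42094, 0.89391) = 25.216° → normalised to [0°, 360°): 25.216°.

25.2°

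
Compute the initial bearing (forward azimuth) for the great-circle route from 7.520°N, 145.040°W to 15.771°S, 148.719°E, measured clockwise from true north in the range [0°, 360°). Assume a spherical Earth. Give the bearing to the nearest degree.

Δλ = 148.719 − -145.040 = 293.759°; wrapped into (−180°, 180°]: -66.241°.
θ = atan2( sin Δλ · cos φ₂ , cos φ₁ · sin φ₂ − sin φ₁ · cos φ₂ · cos Δλ )
  = atan2(-0.88079, -0.32020) = -109.978° → normalised to [0°, 360°): 250.022°.

250°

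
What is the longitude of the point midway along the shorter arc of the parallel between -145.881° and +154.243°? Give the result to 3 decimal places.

Signed shortest Δλ from -145.881° to +154.243° is -59.876°.
Midpoint longitude = -145.881° + (-59.876°)/2 = -145.881° − 29.938° = -175.819°.
(The naïve average (-145.881 + +154.243)/2 = 4.181° is on the wrong side of the globe.)

-175.819°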